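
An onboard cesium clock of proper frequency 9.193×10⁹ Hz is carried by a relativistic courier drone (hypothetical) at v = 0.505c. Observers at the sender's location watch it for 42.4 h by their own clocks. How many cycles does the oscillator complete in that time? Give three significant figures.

N = 1.21×10¹⁵

γ = 1/√(1 − 0.505²) = 1/√0.7450 = 1.159
During 42.4 h of lab time, the oscillator's proper time advances by τ = Δt/γ = 42.4/1.159 = 36.60 h = 1.317×10⁵ s.
N = f × τ = 9.193×10⁹ × 1.317×10⁵ = 1.211×10¹⁵.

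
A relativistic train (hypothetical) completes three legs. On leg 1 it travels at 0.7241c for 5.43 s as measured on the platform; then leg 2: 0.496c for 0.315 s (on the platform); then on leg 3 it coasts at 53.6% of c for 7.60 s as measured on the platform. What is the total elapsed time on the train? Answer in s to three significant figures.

τ = 10.4 s

Leg 1: γ = 1/√(1 − 0.7241²) = 1/√0.4757 = 1.450; τ_1 = 5.43/1.450 = 3.745 s.
Leg 2: γ = 1/√(1 − 0.496²) = 1/√0.7540 = 1.152; τ_2 = 0.315/1.152 = 0.2735 s.
Leg 3: β = 0.536; γ = 1/√(1 − 0.536²) = 1/√0.7127 = 1.185; τ_3 = 7.60/1.185 = 6.416 s.
Total: 3.745 + 0.2735 + 6.416 s.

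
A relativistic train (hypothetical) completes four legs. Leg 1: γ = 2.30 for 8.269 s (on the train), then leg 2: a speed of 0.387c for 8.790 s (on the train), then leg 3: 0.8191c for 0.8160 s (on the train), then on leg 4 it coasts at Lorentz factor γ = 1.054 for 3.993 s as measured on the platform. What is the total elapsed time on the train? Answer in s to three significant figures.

Leg 1: 8.269 s is already measured on the train.
Leg 2: 8.790 s is already measured on the train.
Leg 3: 0.8160 s is already measured on the train.
Leg 4: γ = 1.054; τ_4 = 3.993/1.054 = 3.788 s.
Total: 8.269 + 8.790 + 0.8160 + 3.788 s.

τ = 21.7 s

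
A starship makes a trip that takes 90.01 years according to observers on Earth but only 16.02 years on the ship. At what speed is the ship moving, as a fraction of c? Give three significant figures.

v = 0.984c

The proper time is measured on the ship (both events occur at the ship's location); Δt is measured on Earth. γ = Δt/τ = 90.01/16.02 = 5.619.
β = √(1 − 1/γ²) = √(1 − 0.03168) = √0.9683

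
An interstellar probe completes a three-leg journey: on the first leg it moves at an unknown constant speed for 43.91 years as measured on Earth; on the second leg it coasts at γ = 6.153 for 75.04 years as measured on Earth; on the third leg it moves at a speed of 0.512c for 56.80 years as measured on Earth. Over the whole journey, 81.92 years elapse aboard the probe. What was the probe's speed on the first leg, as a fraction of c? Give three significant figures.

Leg 1: speed unknown; τ_1 = 43.91/γ_1.
Leg 2: γ = 6.153; τ_2 = 75.04/6.153 = 12.20 years.
Leg 3: γ = 1/√(1 − 0.512²) = 1/√0.7379 = 1.164; τ_3 = 56.80/1.164 = 48.79 years.
Total proper time: τ_1 + 12.20 + 48.79 = 81.92, so τ_1 = 81.92 − 60.99 = 20.93 years.
γ_1 = 43.91/20.93 = 2.098; β = √(1 − 1/γ²) = √0.7727.

β = 0.879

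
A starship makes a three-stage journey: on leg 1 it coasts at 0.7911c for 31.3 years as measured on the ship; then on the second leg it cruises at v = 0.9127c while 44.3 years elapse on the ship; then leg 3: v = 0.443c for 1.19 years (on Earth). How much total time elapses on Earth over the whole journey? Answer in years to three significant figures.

Δt = 161 years

Leg 1: γ = 1/√(1 − 0.7911²) = 1/√0.3742 = 1.635; Δt_1 = 1.635 × 31.3 = 51.17 years.
Leg 2: γ = 1/√(1 − 0.9127²) = 1/√0.1670 = 2.447; Δt_2 = 2.447 × 44.3 = 108.4 years.
Leg 3: 1.19 years is already measured on Earth.
Total: 51.17 + 108.4 + 1.190 years.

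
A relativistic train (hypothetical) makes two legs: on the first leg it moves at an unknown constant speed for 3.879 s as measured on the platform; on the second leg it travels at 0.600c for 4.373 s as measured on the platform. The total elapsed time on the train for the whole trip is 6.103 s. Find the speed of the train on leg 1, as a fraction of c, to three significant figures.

β = 0.741

Leg 1: speed unknown; τ_1 = 3.879/γ_1.
Leg 2: γ = 1/√(1 − 0.600²) = 5/4 = 1.250; τ_2 = 4.373/1.250 = 3.498 s.
Total proper time: τ_1 + 3.498 = 6.103, so τ_1 = 6.103 − 3.498 = 2.605 s.
γ_1 = 3.879/2.605 = 1.489; β = √(1 − 1/γ²) = √0.5491.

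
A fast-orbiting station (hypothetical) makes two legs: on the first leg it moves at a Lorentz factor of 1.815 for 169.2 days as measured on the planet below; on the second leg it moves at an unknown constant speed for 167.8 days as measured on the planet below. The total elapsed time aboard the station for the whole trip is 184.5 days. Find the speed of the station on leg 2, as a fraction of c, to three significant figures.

Leg 1: γ = 1.815; τ_1 = 169.2/1.815 = 93.22 days.
Leg 2: speed unknown; τ_2 = 167.8/γ_2.
Total proper time: 93.22 + τ_2 = 184.5, so τ_2 = 184.5 − 93.22 = 91.28 days.
γ_2 = 167.8/91.28 = 1.838; β = √(1 − 1/γ²) = √0.7041.

β = 0.839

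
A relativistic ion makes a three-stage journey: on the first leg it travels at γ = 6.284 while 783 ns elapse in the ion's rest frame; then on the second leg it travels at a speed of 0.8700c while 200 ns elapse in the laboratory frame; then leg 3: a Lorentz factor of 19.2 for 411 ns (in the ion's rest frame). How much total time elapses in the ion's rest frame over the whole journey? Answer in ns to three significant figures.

Leg 1: 783 ns is already measured in the ion's rest frame.
Leg 2: γ = 1/√(1 − 0.8700²) = 1/√0.2431 = 2.028; τ_2 = 200/2.028 = 98.61 ns.
Leg 3: 411 ns is already measured in the ion's rest frame.
Total: 783.0 + 98.61 + 411.0 ns.

τ = 1290 ns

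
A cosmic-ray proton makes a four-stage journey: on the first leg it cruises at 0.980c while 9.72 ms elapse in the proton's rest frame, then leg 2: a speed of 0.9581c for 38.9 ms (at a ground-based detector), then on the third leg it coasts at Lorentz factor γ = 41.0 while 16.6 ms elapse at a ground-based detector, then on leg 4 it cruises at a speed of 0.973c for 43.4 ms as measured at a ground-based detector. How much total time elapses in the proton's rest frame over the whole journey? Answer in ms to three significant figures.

τ = 31.3 ms

Leg 1: 9.72 ms is already measured in the proton's rest frame.
Leg 2: γ = 1/√(1 − 0.9581²) = 1/√0.08204 = 3.491; τ_2 = 38.9/3.491 = 11.14 ms.
Leg 3: γ = 41.0; τ_3 = 16.6/41.00 = 0.4049 ms.
Leg 4: γ = 1/√(1 − 0.973²) = 1/√0.05327 = 4.333; τ_4 = 43.4/4.333 = 10.02 ms.
Total: 9.720 + 11.14 + 0.4049 + 10.02 ms.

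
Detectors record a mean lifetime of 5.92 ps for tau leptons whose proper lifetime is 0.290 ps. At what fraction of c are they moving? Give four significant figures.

γ = Δt/τ₀ = 5.92/0.290 = 20.41
β = √(1 − 1/γ²) = √(1 − 0.002400) = √0.9976

β = 0.9988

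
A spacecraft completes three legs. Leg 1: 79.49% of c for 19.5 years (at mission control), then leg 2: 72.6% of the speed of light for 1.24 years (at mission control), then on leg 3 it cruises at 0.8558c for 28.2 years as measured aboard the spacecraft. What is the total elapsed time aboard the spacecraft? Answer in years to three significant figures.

τ = 40.9 years

Leg 1: β = 0.7949; γ = 1/√(1 − 0.7949²) = 1/√0.3681 = 1.648; τ_1 = 19.5/1.648 = 11.83 years.
Leg 2: β = 0.726; γ = 1/√(1 − 0.726²) = 1/√0.4729 = 1.454; τ_2 = 1.24/1.454 = 0.8527 years.
Leg 3: 28.2 years is already measured aboard the spacecraft.
Total: 11.83 + 0.8527 + 28.20 years.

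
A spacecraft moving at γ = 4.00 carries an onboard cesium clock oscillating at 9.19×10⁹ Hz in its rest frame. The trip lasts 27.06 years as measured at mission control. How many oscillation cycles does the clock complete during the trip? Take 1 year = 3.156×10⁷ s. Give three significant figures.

γ = 4.00
The oscillator's own cycle count is N = f × τ where τ is the proper time aboard the spacecraft. τ = Δt/γ = 27.06/4.000 = 6.765 years = 2.135×10⁸ s.
N = 9.19×10⁹ × 2.135×10⁸ = 1.962×10¹⁸.

N = 1.96×10¹⁸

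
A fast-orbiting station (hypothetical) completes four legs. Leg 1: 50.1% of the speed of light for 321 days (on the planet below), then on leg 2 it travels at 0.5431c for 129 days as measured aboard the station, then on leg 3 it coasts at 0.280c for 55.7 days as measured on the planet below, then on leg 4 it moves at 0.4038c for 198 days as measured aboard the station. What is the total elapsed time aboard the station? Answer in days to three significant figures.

τ = 658 days

Leg 1: β = 0.501; γ = 1/√(1 − 0.501²) = 1/√0.7490 = 1.155; τ_1 = 321/1.155 = 277.8 days.
Leg 2: 129 days is already measured aboard the station.
Leg 3: γ = 1/√(1 − 0.280²) = 25/24 ≈ 1.042; τ_3 = 55.7/1.042 = 53.47 days.
Leg 4: 198 days is already measured aboard the station.
Total: 277.8 + 129.0 + 53.47 + 198.0 days.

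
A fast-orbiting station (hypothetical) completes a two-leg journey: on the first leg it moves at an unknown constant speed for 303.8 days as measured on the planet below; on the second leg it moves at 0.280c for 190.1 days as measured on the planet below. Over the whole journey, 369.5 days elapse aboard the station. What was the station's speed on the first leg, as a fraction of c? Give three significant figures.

β = 0.788

Leg 1: speed unknown; τ_1 = 303.8/γ_1.
Leg 2: γ = 1/√(1 − 0.280²) = 25/24 ≈ 1.042; τ_2 = 190.1/1.042 = 182.5 days.
Total proper time: τ_1 + 182.5 = 369.5, so τ_1 = 369.5 − 182.5 = 187.0 days.
γ_1 = 303.8/187.0 = 1.625; β = √(1 − 1/γ²) = √0.6211.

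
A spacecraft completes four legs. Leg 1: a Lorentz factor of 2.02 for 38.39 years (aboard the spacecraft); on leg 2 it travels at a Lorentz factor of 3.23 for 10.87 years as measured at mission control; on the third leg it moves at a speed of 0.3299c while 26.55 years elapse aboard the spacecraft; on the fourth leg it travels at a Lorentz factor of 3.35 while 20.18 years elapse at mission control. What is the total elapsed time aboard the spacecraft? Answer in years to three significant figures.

Leg 1: 38.39 years is already measured aboard the spacecraft.
Leg 2: γ = 3.23; τ_2 = 10.87/3.230 = 3.365 years.
Leg 3: 26.55 years is already measured aboard the spacecraft.
Leg 4: γ = 3.35; τ_4 = 20.18/3.350 = 6.024 years.
Total: 38.39 + 3.365 + 26.55 + 6.024 years.

τ = 74.3 years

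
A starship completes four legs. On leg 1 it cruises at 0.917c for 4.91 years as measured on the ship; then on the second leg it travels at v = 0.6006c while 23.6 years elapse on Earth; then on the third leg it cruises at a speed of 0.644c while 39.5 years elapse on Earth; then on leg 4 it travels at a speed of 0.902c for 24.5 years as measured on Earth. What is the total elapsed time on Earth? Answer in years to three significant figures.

Leg 1: γ = 1/√(1 − 0.917²) = 1/√0.1591 = 2.507; Δt_1 = 2.507 × 4.91 = 12.31 years.
Leg 2: 23.6 years is already measured on Earth.
Leg 3: 39.5 years is already measured on Earth.
Leg 4: 24.5 years is already measured on Earth.
Total: 12.31 + 23.60 + 39.50 + 24.50 years.

Δt = 99.9 years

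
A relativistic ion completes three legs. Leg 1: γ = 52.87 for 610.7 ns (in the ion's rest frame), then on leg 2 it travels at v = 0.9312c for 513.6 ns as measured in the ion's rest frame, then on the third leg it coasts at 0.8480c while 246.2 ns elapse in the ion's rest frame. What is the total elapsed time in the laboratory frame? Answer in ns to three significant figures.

Leg 1: γ = 52.87; Δt_1 = 52.87 × 610.7 = 3.229×10⁴ ns.
Leg 2: γ = 1/√(1 − 0.9312²) = 1/√0.1329 = 2.743; Δt_2 = 2.743 × 513.6 = 1409 ns.
Leg 3: γ = 1/√(1 − 0.8480²) = 1/√0.2809 = 1.887; Δt_3 = 1.887 × 246.2 = 464.5 ns.
Total: 3.229×10⁴ + 1409 + 464.5 ns.

Δt = 3.42×10⁴ ns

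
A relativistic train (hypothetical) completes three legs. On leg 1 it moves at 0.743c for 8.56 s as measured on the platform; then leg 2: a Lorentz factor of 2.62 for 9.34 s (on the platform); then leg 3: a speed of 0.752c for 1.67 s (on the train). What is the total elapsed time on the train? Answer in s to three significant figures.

τ = 11.0 s

Leg 1: γ = 1/√(1 − 0.743²) = 1/√0.4480 = 1.494; τ_1 = 8.56/1.494 = 5.729 s.
Leg 2: γ = 2.62; τ_2 = 9.34/2.620 = 3.565 s.
Leg 3: 1.67 s is already measured on the train.
Total: 5.729 + 3.565 + 1.670 s.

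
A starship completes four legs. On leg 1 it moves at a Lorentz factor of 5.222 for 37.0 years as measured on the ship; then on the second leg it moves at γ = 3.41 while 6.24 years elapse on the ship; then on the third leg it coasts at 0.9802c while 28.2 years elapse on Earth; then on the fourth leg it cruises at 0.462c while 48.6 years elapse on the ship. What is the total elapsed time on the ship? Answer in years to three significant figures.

τ = 97.4 years

Leg 1: 37.0 years is already measured on the ship.
Leg 2: 6.24 years is already measured on the ship.
Leg 3: γ = 1/√(1 − 0.9802²) = 1/√0.03921 = 5.050; τ_3 = 28.2/5.050 = 5.584 years.
Leg 4: 48.6 years is already measured on the ship.
Total: 37.00 + 6.240 + 5.584 + 48.60 years.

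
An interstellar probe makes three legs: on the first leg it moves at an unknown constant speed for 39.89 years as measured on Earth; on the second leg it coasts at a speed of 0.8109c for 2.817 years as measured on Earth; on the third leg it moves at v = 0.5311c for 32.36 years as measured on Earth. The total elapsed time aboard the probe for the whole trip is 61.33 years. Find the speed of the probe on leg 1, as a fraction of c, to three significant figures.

Leg 1: speed unknown; τ_1 = 39.89/γ_1.
Leg 2: γ = 1/√(1 − 0.8109²) = 1/√0.3424 = 1.709; τ_2 = 2.817/1.709 = 1.648 years.
Leg 3: γ = 1/√(1 − 0.5311²) = 1/√0.7179 = 1.180; τ_3 = 32.36/1.180 = 27.42 years.
Total proper time: τ_1 + 1.648 + 27.42 = 61.33, so τ_1 = 61.33 − 29.07 = 32.26 years.
γ_1 = 39.89/32.26 = 1.236; β = √(1 − 1/γ²) = √0.3459.

β = 0.588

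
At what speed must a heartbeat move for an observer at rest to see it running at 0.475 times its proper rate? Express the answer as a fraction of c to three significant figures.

β = 0.880

Rate ratio = 1/γ, so γ = 1/0.475 = 2.105.
β = √(1 − 1/γ²) = √(1 − 0.475²) = √0.7744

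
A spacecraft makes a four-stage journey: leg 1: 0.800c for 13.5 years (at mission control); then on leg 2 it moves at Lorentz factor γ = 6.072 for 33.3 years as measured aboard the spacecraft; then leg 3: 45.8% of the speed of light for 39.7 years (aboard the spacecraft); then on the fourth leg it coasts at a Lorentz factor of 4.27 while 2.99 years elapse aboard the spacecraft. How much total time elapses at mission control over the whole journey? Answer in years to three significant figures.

Δt = 273 years

Leg 1: 13.5 years is already measured at mission control.
Leg 2: γ = 6.072; Δt_2 = 6.072 × 33.3 = 202.2 years.
Leg 3: β = 0.458; γ = 1/√(1 − 0.458²) = 1/√0.7902 = 1.125; Δt_3 = 1.125 × 39.7 = 44.66 years.
Leg 4: γ = 4.27; Δt_4 = 4.270 × 2.99 = 12.77 years.
Total: 13.50 + 202.2 + 44.66 + 12.77 years.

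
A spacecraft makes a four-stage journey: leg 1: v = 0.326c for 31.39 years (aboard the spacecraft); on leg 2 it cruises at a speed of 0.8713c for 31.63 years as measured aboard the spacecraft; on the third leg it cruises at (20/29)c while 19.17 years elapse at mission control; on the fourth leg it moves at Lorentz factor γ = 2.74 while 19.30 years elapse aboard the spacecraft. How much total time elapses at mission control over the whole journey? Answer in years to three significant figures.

Δt = 170 years

Leg 1: γ = 1/√(1 − 0.326²) = 1/√0.8937 = 1.058; Δt_1 = 1.058 × 31.39 = 33.20 years.
Leg 2: γ = 1/√(1 − 0.8713²) = 1/√0.2408 = 2.038; Δt_2 = 2.038 × 31.63 = 64.45 years.
Leg 3: 19.17 years is already measured at mission control.
Leg 4: γ = 2.74; Δt_4 = 2.740 × 19.30 = 52.88 years.
Total: 33.20 + 64.45 + 19.17 + 52.88 years.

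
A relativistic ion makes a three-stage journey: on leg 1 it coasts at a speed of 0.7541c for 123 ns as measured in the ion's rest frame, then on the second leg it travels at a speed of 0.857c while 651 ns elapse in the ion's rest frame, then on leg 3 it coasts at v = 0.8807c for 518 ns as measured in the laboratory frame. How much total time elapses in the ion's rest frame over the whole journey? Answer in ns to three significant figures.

Leg 1: 123 ns is already measured in the ion's rest frame.
Leg 2: 651 ns is already measured in the ion's rest frame.
Leg 3: γ = 1/√(1 − 0.8807²) = 1/√0.2244 = 2.111; τ_3 = 518/2.111 = 245.4 ns.
Total: 123.0 + 651.0 + 245.4 ns.

τ = 1020 ns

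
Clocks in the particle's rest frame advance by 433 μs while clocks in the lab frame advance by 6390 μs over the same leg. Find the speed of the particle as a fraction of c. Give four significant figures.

The proper time is measured in the particle's rest frame (both events occur at the particle's location); Δt is measured in the lab frame. γ = Δt/τ = 6390/433 = 14.76.
β = √(1 − 1/γ²) = √(1 − 0.004592) = √0.9954

v = 0.9977c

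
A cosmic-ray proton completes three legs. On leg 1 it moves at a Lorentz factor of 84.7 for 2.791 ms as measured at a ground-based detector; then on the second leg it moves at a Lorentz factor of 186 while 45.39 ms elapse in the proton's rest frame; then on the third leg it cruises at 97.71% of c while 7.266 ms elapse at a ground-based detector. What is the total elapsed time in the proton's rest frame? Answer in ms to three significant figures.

Leg 1: γ = 84.7; τ_1 = 2.791/84.70 = 0.03295 ms.
Leg 2: 45.39 ms is already measured in the proton's rest frame.
Leg 3: β = 0.9771; γ = 1/√(1 − 0.9771²) = 1/√0.04528 = 4.700; τ_3 = 7.266/4.700 = 1.546 ms.
Total: 0.03295 + 45.39 + 1.546 ms.

τ = 47.0 ms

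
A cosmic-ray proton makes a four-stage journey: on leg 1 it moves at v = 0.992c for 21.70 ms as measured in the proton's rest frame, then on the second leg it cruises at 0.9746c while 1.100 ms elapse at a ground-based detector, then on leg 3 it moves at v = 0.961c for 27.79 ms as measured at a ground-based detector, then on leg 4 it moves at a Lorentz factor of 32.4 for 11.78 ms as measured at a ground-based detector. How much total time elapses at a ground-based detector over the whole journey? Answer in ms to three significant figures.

Δt = 213 ms

Leg 1: γ = 1/√(1 − 0.992²) = 1/√0.01594 = 7.922; Δt_1 = 7.922 × 21.70 = 171.9 ms.
Leg 2: 1.100 ms is already measured at a ground-based detector.
Leg 3: 27.79 ms is already measured at a ground-based detector.
Leg 4: 11.78 ms is already measured at a ground-based detector.
Total: 171.9 + 1.100 + 27.79 + 11.78 ms.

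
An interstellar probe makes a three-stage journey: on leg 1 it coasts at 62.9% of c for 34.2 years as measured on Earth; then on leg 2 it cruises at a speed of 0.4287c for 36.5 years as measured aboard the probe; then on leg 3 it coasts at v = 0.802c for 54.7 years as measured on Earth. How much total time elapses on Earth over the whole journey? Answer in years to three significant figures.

Leg 1: 34.2 years is already measured on Earth.
Leg 2: γ = 1/√(1 − 0.4287²) = 1/√0.8162 = 1.107; Δt_2 = 1.107 × 36.5 = 40.40 years.
Leg 3: 54.7 years is already measured on Earth.
Total: 34.20 + 40.40 + 54.70 years.

Δt = 129 years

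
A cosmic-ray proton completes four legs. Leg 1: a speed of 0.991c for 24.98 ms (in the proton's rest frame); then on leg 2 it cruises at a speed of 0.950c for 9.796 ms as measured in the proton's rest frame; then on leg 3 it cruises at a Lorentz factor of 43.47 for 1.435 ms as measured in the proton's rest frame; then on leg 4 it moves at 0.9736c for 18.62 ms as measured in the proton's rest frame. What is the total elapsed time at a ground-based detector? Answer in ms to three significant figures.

Leg 1: γ = 1/√(1 − 0.991²) = 1/√0.01792 = 7.470; Δt_1 = 7.470 × 24.98 = 186.6 ms.
Leg 2: γ = 1/√(1 − 0.950²) = 1/√0.09750 = 3.203; Δt_2 = 3.203 × 9.796 = 31.37 ms.
Leg 3: γ = 43.47; Δt_3 = 43.47 × 1.435 = 62.38 ms.
Leg 4: γ = 1/√(1 − 0.9736²) = 1/√0.05210 = 4.381; Δt_4 = 4.381 × 18.62 = 81.57 ms.
Total: 186.6 + 31.37 + 62.38 + 81.57 ms.

Δt = 362 ms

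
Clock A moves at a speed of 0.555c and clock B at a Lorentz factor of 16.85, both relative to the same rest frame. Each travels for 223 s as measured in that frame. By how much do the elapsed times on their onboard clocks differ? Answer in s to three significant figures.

|τ_A − τ_B| = 172 s

A: γ = 1/√(1 − 0.555²) = 1/√0.6920 = 1.202; τ_A = 223/1.202 = 185.5 s.
B: γ = 16.85; τ_B = 223/16.85 = 13.23 s.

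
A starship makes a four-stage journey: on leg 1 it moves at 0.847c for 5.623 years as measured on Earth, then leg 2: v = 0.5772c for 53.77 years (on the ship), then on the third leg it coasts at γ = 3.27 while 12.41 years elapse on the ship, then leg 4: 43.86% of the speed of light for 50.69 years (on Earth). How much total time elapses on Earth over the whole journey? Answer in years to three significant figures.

Δt = 163 years

Leg 1: 5.623 years is already measured on Earth.
Leg 2: γ = 1/√(1 − 0.5772²) = 1/√0.6668 = 1.225; Δt_2 = 1.225 × 53.77 = 65.85 years.
Leg 3: γ = 3.27; Δt_3 = 3.270 × 12.41 = 40.58 years.
Leg 4: 50.69 years is already measured on Earth.
Total: 5.623 + 65.85 + 40.58 + 50.69 years.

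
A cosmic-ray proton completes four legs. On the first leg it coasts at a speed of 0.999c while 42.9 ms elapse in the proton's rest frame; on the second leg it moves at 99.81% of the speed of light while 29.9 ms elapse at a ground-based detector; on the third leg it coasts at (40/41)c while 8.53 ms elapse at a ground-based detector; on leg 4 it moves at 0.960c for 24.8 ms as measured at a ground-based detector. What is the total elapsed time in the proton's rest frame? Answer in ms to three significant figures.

Leg 1: 42.9 ms is already measured in the proton's rest frame.
Leg 2: β = 0.9981; γ = 1/√(1 − 0.9981²) = 1/√0.003796 = 16.23; τ_2 = 29.9/16.23 = 1.842 ms.
Leg 3: γ = 1/√(1 − (40/41)²) = 41/9 ≈ 4.556; τ_3 = 8.53/4.556 = 1.872 ms.
Leg 4: γ = 1/√(1 − 0.960²) = 25/7 ≈ 3.571; τ_4 = 24.8/3.571 = 6.944 ms.
Total: 42.90 + 1.842 + 1.872 + 6.944 ms.

τ = 53.6 ms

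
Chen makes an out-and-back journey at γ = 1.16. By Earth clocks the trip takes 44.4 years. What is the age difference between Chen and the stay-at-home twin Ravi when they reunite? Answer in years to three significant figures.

γ = 1.16
Chen's elapsed proper time: τ = 44.4/1.160 = 38.28 years.
Age gap = Δt − τ = 44.4 − 38.28 years.

Δt − τ = 6.12 years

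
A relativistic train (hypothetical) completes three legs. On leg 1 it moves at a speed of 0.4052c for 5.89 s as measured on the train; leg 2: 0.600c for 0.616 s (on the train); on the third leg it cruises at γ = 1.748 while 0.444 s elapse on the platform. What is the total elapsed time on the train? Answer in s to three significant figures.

τ = 6.76 s

Leg 1: 5.89 s is already measured on the train.
Leg 2: 0.616 s is already measured on the train.
Leg 3: γ = 1.748; τ_3 = 0.444/1.748 = 0.2540 s.
Total: 5.890 + 0.6160 + 0.2540 s.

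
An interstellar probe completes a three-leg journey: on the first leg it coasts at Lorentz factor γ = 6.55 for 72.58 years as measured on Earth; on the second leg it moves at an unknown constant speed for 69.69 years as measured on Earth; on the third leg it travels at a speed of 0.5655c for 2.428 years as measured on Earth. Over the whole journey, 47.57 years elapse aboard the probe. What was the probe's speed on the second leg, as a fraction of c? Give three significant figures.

Leg 1: γ = 6.55; τ_1 = 72.58/6.550 = 11.08 years.
Leg 2: speed unknown; τ_2 = 69.69/γ_2.
Leg 3: γ = 1/√(1 − 0.5655²) = 1/√0.6802 = 1.212; τ_3 = 2.428/1.212 = 2.002 years.
Total proper time: 11.08 + τ_2 + 2.002 = 47.57, so τ_2 = 47.57 − 13.08 = 34.49 years.
γ_2 = 69.69/34.49 = 2.021; β = √(1 − 1/γ²) = √0.7551.

β = 0.869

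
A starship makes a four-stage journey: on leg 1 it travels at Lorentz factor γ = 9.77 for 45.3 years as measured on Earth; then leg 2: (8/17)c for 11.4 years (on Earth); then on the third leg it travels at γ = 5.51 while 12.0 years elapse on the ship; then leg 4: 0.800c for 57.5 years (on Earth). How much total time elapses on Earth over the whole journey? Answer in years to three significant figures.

Δt = 180 years

Leg 1: 45.3 years is already measured on Earth.
Leg 2: 11.4 years is already measured on Earth.
Leg 3: γ = 5.51; Δt_3 = 5.510 × 12.0 = 66.12 years.
Leg 4: 57.5 years is already measured on Earth.
Total: 45.30 + 11.40 + 66.12 + 57.50 years.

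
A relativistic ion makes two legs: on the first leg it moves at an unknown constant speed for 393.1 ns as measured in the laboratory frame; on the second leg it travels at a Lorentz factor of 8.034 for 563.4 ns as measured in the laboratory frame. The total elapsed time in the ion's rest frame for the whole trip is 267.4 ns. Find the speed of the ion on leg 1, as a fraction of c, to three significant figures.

β = 0.865

Leg 1: speed unknown; τ_1 = 393.1/γ_1.
Leg 2: γ = 8.034; τ_2 = 563.4/8.034 = 70.13 ns.
Total proper time: τ_1 + 70.13 = 267.4, so τ_1 = 267.4 − 70.13 = 197.3 ns.
γ_1 = 393.1/197.3 = 1.993; β = √(1 − 1/γ²) = √0.7482.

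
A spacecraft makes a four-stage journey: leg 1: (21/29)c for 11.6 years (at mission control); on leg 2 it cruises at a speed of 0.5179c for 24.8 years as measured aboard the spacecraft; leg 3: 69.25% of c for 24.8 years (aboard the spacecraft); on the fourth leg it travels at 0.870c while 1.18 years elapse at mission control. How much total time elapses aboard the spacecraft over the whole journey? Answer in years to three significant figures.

Leg 1: γ = 1/√(1 − (21/29)²) = 29/20 = 1.450; τ_1 = 11.6/1.450 = 8.000 years.
Leg 2: 24.8 years is already measured aboard the spacecraft.
Leg 3: 24.8 years is already measured aboard the spacecraft.
Leg 4: γ = 1/√(1 − 0.870²) = 1/√0.2431 = 2.028; τ_4 = 1.18/2.028 = 0.5818 years.
Total: 8.000 + 24.80 + 24.80 + 0.5818 years.

τ = 58.2 years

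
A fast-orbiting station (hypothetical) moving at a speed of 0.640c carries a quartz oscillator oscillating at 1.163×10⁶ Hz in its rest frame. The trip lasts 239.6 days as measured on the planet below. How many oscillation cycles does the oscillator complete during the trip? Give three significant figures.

N = 1.85×10¹³

γ = 1/√(1 − 0.640²) = 1/√0.5904 = 1.301
The oscillator's own cycle count is N = f × τ where τ is the proper time aboard the station. τ = Δt/γ = 239.6/1.301 = 184.1 days = 1.591×10⁷ s.
N = 1.163×10⁶ × 1.591×10⁷ = 1.850×10¹³.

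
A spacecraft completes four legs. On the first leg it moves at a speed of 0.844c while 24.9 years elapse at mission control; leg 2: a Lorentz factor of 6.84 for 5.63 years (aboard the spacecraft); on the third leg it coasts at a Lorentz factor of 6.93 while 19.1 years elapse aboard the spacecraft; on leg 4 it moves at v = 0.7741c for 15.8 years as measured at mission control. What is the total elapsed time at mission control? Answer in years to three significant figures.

Leg 1: 24.9 years is already measured at mission control.
Leg 2: γ = 6.84; Δt_2 = 6.840 × 5.63 = 38.51 years.
Leg 3: γ = 6.93; Δt_3 = 6.930 × 19.1 = 132.4 years.
Leg 4: 15.8 years is already measured at mission control.
Total: 24.90 + 38.51 + 132.4 + 15.80 years.

Δt = 212 years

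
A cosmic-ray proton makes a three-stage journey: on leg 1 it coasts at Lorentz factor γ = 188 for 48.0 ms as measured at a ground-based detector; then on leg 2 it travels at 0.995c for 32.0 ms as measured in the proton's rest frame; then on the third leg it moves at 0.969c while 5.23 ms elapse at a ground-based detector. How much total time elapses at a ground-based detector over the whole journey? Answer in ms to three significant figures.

Δt = 374 ms

Leg 1: 48.0 ms is already measured at a ground-based detector.
Leg 2: γ = 1/√(1 − 0.995²) = 1/√0.009975 = 10.01; Δt_2 = 10.01 × 32.0 = 320.4 ms.
Leg 3: 5.23 ms is already measured at a ground-based detector.
Total: 48.00 + 320.4 + 5.230 ms.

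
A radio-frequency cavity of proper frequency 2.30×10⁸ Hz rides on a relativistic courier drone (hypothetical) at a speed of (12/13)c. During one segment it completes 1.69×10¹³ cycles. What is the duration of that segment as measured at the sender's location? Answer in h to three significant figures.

γ = 1/√(1 − (12/13)²) = 13/5 = 2.600
Proper time for N cycles: τ = N/f = 1.69×10¹³/(2.30×10⁸) = 7.348×10⁴ s = 20.41 h.
Lab-frame duration Δt = γτ = 2.600 × 20.41 = 53.07 h.

Δt = 53.1 h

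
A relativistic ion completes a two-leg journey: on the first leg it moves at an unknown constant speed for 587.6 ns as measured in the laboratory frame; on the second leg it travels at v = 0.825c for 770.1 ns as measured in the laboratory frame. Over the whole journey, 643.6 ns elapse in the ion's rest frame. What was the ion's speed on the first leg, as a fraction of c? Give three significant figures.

β = 0.935

Leg 1: speed unknown; τ_1 = 587.6/γ_1.
Leg 2: γ = 1/√(1 − 0.825²) = 1/√0.3194 = 1.769; τ_2 = 770.1/1.769 = 435.2 ns.
Total proper time: τ_1 + 435.2 = 643.6, so τ_1 = 643.6 − 435.2 = 208.4 ns.
γ_1 = 587.6/208.4 = 2.820; β = √(1 − 1/γ²) = √0.8742.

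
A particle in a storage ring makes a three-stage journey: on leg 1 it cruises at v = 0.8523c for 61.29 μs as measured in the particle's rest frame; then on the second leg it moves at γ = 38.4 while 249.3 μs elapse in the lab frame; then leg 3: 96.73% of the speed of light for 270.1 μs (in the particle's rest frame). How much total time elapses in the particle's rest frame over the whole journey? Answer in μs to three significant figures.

Leg 1: 61.29 μs is already measured in the particle's rest frame.
Leg 2: γ = 38.4; τ_2 = 249.3/38.40 = 6.492 μs.
Leg 3: 270.1 μs is already measured in the particle's rest frame.
Total: 61.29 + 6.492 + 270.1 μs.

τ = 338 μs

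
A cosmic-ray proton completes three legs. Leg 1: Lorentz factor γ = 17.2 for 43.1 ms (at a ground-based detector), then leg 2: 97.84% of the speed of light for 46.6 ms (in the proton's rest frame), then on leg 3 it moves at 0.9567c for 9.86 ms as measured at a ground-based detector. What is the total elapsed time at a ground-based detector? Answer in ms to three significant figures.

Δt = 278 ms

Leg 1: 43.1 ms is already measured at a ground-based detector.
Leg 2: β = 0.9784; γ = 1/√(1 − 0.9784²) = 1/√0.04273 = 4.837; Δt_2 = 4.837 × 46.6 = 225.4 ms.
Leg 3: 9.86 ms is already measured at a ground-based detector.
Total: 43.10 + 225.4 + 9.860 ms.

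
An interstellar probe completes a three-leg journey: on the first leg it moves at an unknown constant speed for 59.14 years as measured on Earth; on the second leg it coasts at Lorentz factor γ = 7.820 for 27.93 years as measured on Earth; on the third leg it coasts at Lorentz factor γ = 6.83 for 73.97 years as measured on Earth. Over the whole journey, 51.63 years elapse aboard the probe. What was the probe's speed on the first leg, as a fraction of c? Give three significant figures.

Leg 1: speed unknown; τ_1 = 59.14/γ_1.
Leg 2: γ = 7.820; τ_2 = 27.93/7.820 = 3.572 years.
Leg 3: γ = 6.83; τ_3 = 73.97/6.830 = 10.83 years.
Total proper time: τ_1 + 3.572 + 10.83 = 51.63, so τ_1 = 51.63 − 14.40 = 37.23 years.
γ_1 = 59.14/37.23 = 1.589; β = √(1 − 1/γ²) = √0.6037.

β = 0.777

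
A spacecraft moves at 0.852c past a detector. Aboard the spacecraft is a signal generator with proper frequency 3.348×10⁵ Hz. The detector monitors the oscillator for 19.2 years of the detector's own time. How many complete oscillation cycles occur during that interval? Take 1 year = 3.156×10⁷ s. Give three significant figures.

N = 1.06×10¹⁴

γ = 1/√(1 − 0.852²) = 1/√0.2741 = 1.910
During 19.2 years of lab time, the oscillator's proper time advances by τ = Δt/γ = 19.2/1.910 = 10.05 years = 3.172×10⁸ s.
N = f × τ = 3.348×10⁵ × 3.172×10⁸ = 1.062×10¹⁴.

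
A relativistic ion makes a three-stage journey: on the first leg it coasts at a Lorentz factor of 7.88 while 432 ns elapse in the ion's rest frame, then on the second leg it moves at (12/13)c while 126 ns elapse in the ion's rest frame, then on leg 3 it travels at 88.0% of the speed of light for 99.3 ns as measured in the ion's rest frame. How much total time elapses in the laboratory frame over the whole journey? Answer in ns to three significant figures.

Δt = 3940 ns

Leg 1: γ = 7.88; Δt_1 = 7.880 × 432 = 3404 ns.
Leg 2: γ = 1/√(1 − (12/13)²) = 13/5 = 2.600; Δt_2 = 2.600 × 126 = 327.6 ns.
Leg 3: β = 0.880; γ = 1/√(1 − 0.880²) = 1/√0.2256 = 2.105; Δt_3 = 2.105 × 99.3 = 209.1 ns.
Total: 3404 + 327.6 + 209.1 ns.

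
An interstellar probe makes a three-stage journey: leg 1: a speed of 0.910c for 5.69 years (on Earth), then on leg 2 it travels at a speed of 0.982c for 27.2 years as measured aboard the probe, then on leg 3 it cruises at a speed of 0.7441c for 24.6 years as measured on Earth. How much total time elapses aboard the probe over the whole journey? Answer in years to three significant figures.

Leg 1: γ = 1/√(1 − 0.910²) = 1/√0.1719 = 2.412; τ_1 = 5.69/2.412 = 2.359 years.
Leg 2: 27.2 years is already measured aboard the probe.
Leg 3: γ = 1/√(1 − 0.7441²) = 1/√0.4463 = 1.497; τ_3 = 24.6/1.497 = 16.43 years.
Total: 2.359 + 27.20 + 16.43 years.

τ = 46.0 years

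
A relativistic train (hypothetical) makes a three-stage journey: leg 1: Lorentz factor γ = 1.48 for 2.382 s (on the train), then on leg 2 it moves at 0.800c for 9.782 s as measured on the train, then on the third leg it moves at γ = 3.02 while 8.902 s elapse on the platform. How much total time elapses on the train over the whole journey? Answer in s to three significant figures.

Leg 1: 2.382 s is already measured on the train.
Leg 2: 9.782 s is already measured on the train.
Leg 3: γ = 3.02; τ_3 = 8.902/3.020 = 2.948 s.
Total: 2.382 + 9.782 + 2.948 s.

τ = 15.1 s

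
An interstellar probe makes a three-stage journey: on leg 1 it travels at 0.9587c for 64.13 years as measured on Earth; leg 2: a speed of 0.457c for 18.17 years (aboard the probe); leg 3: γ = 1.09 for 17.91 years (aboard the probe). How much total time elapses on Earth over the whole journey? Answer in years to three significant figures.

Leg 1: 64.13 years is already measured on Earth.
Leg 2: γ = 1/√(1 − 0.457²) = 1/√0.7912 = 1.124; Δt_2 = 1.124 × 18.17 = 20.43 years.
Leg 3: γ = 1.09; Δt_3 = 1.090 × 17.91 = 19.52 years.
Total: 64.13 + 20.43 + 19.52 years.

Δt = 104 years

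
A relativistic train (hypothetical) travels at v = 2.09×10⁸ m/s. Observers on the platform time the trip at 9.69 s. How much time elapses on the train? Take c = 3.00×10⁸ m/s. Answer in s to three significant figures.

β = 2.09×10⁸/3.00×10⁸ = 0.6967; γ = 1/√(1 − 0.6967²) = 1.394
The interval measured on the platform is the dilated one; the clock on the train measures the proper time τ = Δt/γ = 9.69/1.394 s.

τ = 6.95 s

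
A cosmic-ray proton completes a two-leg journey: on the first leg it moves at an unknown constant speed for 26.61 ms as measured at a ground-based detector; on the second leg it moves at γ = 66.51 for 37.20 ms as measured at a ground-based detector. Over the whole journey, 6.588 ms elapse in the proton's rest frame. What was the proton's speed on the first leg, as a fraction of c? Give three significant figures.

β = 0.974

Leg 1: speed unknown; τ_1 = 26.61/γ_1.
Leg 2: γ = 66.51; τ_2 = 37.20/66.51 = 0.5593 ms.
Total proper time: τ_1 + 0.5593 = 6.588, so τ_1 = 6.588 − 0.5593 = 6.029 ms.
γ_1 = 26.61/6.029 = 4.414; β = √(1 − 1/γ²) = √0.9487.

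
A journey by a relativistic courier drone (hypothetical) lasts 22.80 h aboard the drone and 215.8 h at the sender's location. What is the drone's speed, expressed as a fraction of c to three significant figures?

β = 0.994

The proper time is measured aboard the drone (both events occur at the drone's location); Δt is measured at the sender's location. γ = Δt/τ = 215.8/22.80 = 9.465.
β = √(1 − 1/γ²) = √(1 − 0.01116) = √0.9888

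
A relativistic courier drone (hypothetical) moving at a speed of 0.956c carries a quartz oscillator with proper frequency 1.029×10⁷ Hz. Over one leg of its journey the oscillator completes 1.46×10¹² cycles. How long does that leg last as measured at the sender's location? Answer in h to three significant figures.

Δt = 134 h

γ = 1/√(1 − 0.956²) = 1/√0.08606 = 3.409
Proper time for N cycles: τ = N/f = 1.46×10¹²/(1.029×10⁷) = 1.419×10⁵ s = 39.41 h.
Lab-frame duration Δt = γτ = 3.409 × 39.41 = 134.3 h.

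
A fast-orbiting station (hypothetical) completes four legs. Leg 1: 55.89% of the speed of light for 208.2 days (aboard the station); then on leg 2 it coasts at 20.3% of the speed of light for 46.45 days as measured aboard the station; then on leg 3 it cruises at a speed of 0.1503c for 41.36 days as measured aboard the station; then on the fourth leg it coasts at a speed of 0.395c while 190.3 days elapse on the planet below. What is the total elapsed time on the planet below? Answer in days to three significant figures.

Leg 1: β = 0.5589; γ = 1/√(1 − 0.5589²) = 1/√0.6876 = 1.206; Δt_1 = 1.206 × 208.2 = 251.1 days.
Leg 2: β = 0.203; γ = 1/√(1 − 0.203²) = 1/√0.9588 = 1.021; Δt_2 = 1.021 × 46.45 = 47.44 days.
Leg 3: γ = 1/√(1 − 0.1503²) = 1/√0.9774 = 1.011; Δt_3 = 1.011 × 41.36 = 41.84 days.
Leg 4: 190.3 days is already measured on the planet below.
Total: 251.1 + 47.44 + 41.84 + 190.3 days.

Δt = 531 days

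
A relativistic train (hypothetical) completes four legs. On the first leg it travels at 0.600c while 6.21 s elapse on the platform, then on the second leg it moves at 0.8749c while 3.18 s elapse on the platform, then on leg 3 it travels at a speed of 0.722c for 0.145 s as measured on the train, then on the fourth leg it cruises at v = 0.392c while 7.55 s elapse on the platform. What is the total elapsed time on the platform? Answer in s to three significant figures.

Leg 1: 6.21 s is already measured on the platform.
Leg 2: 3.18 s is already measured on the platform.
Leg 3: γ = 1/√(1 − 0.722²) = 1/√0.4787 = 1.445; Δt_3 = 1.445 × 0.145 = 0.2096 s.
Leg 4: 7.55 s is already measured on the platform.
Total: 6.210 + 3.180 + 0.2096 + 7.550 s.

Δt = 17.1 s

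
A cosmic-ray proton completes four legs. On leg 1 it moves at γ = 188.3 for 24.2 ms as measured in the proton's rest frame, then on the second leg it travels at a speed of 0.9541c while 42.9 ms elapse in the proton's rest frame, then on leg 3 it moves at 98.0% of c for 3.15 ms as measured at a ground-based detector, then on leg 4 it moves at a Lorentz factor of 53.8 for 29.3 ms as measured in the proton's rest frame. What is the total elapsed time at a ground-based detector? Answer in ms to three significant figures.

Δt = 6280 ms

Leg 1: γ = 188.3; Δt_1 = 188.3 × 24.2 = 4557 ms.
Leg 2: γ = 1/√(1 − 0.9541²) = 1/√0.08969 = 3.339; Δt_2 = 3.339 × 42.9 = 143.2 ms.
Leg 3: 3.15 ms is already measured at a ground-based detector.
Leg 4: γ = 53.8; Δt_4 = 53.80 × 29.3 = 1576 ms.
Total: 4557 + 143.2 + 3.150 + 1576 ms.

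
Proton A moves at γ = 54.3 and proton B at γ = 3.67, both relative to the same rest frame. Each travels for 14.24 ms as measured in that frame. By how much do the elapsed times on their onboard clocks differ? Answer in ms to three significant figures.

|τ_A − τ_B| = 3.62 ms

A: γ = 54.3; τ_A = 14.24/54.30 = 0.2622 ms.
B: γ = 3.67; τ_B = 14.24/3.670 = 3.880 ms.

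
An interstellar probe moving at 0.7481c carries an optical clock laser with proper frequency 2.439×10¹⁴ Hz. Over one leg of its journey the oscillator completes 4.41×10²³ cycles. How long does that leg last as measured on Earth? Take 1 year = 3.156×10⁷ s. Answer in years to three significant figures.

Δt = 86.3 years

γ = 1/√(1 − 0.7481²) = 1/√0.4403 = 1.507
Proper time for N cycles: τ = N/f = 4.41×10²³/(2.439×10¹⁴) = 1.808×10⁹ s = 57.29 years.
Lab-frame duration Δt = γτ = 1.507 × 57.29 = 86.34 years.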